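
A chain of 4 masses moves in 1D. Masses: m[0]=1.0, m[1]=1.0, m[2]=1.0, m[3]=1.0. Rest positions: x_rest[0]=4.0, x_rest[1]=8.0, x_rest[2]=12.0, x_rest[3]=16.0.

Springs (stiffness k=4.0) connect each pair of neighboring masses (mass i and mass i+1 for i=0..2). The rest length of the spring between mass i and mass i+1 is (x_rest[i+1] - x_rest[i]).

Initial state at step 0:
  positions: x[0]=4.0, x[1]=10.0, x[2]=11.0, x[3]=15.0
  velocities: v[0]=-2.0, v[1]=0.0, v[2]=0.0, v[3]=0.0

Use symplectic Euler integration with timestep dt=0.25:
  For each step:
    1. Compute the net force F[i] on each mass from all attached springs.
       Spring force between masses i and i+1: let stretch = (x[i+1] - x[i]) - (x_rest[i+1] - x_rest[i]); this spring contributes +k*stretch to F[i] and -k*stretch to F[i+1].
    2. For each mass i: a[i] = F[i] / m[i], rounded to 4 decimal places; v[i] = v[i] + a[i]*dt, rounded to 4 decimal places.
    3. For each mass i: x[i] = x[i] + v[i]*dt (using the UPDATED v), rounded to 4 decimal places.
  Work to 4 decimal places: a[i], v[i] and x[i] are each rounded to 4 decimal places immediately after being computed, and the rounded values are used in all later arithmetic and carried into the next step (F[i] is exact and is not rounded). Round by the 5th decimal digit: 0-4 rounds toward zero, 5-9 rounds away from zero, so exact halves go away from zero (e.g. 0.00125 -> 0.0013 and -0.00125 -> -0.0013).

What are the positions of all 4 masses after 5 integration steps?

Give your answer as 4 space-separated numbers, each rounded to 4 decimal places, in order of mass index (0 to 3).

Step 0: x=[4.0000 10.0000 11.0000 15.0000] v=[-2.0000 0.0000 0.0000 0.0000]
Step 1: x=[4.0000 8.7500 11.7500 15.0000] v=[0.0000 -5.0000 3.0000 0.0000]
Step 2: x=[4.1875 7.0625 12.5625 15.1875] v=[0.7500 -6.7500 3.2500 0.7500]
Step 3: x=[4.0938 6.0313 12.6563 15.7188] v=[-0.3750 -4.1250 0.3750 2.1250]
Step 4: x=[3.4844 6.1719 11.8594 16.4844] v=[-2.4375 0.5625 -3.1875 3.0625]
Step 5: x=[2.5469 7.0625 10.7969 17.0938] v=[-3.7500 3.5625 -4.2500 2.4375]

Answer: 2.5469 7.0625 10.7969 17.0938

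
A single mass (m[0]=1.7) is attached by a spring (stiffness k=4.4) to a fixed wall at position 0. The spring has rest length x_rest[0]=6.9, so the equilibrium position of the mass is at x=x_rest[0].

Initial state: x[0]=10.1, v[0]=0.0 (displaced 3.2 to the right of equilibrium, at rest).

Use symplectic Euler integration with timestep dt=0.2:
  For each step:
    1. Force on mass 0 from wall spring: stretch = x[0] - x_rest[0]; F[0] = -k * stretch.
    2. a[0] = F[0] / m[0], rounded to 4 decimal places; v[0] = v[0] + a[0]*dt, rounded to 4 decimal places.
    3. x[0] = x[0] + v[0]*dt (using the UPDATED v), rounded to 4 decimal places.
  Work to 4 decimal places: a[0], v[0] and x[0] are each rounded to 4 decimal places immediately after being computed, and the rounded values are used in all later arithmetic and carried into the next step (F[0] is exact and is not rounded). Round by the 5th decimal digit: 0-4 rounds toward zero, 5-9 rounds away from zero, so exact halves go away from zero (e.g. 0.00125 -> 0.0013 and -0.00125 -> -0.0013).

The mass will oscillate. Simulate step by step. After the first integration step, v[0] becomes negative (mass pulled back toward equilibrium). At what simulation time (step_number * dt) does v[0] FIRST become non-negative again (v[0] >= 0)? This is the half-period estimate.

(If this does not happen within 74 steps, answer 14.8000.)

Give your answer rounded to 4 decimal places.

Answer: 2.0000

Derivation:
Step 0: x=[10.1000] v=[0.0000]
Step 1: x=[9.7687] v=[-1.6565]
Step 2: x=[9.1404] v=[-3.1415]
Step 3: x=[8.2802] v=[-4.3012]
Step 4: x=[7.2771] v=[-5.0157]
Step 5: x=[6.2349] v=[-5.2109]
Step 6: x=[5.2616] v=[-4.8666]
Step 7: x=[4.4579] v=[-4.0185]
Step 8: x=[3.9070] v=[-2.7544]
Step 9: x=[3.6660] v=[-1.2051]
Step 10: x=[3.7598] v=[0.4690]
First v>=0 after going negative at step 10, time=2.0000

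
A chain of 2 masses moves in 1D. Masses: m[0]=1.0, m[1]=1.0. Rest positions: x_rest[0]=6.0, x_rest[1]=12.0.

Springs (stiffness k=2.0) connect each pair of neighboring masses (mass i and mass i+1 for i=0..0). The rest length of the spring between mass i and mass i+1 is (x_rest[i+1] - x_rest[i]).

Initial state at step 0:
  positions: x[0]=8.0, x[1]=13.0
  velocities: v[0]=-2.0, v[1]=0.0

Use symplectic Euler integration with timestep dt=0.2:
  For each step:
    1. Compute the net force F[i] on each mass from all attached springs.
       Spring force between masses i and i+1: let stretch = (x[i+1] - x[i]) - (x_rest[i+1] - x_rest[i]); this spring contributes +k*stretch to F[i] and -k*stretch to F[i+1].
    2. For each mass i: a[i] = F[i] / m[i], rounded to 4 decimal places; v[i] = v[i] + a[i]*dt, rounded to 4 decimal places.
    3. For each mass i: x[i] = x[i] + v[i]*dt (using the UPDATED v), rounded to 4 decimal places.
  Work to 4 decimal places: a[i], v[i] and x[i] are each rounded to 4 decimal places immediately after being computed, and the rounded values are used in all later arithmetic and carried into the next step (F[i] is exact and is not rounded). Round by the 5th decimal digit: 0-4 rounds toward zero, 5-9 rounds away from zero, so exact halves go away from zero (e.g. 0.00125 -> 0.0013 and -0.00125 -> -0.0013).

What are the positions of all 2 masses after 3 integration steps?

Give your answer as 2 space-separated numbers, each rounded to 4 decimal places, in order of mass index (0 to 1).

Step 0: x=[8.0000 13.0000] v=[-2.0000 0.0000]
Step 1: x=[7.5200 13.0800] v=[-2.4000 0.4000]
Step 2: x=[7.0048 13.1952] v=[-2.5760 0.5760]
Step 3: x=[6.5048 13.2952] v=[-2.4998 0.4998]

Answer: 6.5048 13.2952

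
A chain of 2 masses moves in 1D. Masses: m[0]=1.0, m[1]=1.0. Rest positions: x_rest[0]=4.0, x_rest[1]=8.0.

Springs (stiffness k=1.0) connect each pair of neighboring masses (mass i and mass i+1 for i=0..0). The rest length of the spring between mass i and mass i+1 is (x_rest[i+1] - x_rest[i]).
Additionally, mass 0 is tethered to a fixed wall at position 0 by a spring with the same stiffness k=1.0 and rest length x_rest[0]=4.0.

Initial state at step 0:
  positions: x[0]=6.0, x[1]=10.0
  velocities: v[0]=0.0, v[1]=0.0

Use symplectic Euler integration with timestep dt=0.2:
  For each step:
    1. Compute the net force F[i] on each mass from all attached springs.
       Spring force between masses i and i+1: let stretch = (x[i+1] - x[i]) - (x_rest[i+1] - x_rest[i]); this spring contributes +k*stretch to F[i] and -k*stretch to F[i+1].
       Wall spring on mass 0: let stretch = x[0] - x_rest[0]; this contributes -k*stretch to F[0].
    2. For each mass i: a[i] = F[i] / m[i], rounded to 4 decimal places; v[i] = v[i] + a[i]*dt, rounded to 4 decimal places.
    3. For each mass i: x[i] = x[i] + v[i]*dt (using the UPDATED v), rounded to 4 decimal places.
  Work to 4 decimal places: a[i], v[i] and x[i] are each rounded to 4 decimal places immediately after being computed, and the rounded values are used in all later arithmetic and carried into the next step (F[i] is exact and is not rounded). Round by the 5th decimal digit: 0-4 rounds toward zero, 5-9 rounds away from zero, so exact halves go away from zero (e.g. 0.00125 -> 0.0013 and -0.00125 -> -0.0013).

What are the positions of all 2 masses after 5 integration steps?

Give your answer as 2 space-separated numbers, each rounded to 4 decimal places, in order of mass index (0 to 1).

Step 0: x=[6.0000 10.0000] v=[0.0000 0.0000]
Step 1: x=[5.9200 10.0000] v=[-0.4000 0.0000]
Step 2: x=[5.7664 9.9968] v=[-0.7680 -0.0160]
Step 3: x=[5.5514 9.9844] v=[-1.0752 -0.0621]
Step 4: x=[5.2916 9.9547] v=[-1.2989 -0.1487]
Step 5: x=[5.0067 9.8984] v=[-1.4246 -0.2813]

Answer: 5.0067 9.8984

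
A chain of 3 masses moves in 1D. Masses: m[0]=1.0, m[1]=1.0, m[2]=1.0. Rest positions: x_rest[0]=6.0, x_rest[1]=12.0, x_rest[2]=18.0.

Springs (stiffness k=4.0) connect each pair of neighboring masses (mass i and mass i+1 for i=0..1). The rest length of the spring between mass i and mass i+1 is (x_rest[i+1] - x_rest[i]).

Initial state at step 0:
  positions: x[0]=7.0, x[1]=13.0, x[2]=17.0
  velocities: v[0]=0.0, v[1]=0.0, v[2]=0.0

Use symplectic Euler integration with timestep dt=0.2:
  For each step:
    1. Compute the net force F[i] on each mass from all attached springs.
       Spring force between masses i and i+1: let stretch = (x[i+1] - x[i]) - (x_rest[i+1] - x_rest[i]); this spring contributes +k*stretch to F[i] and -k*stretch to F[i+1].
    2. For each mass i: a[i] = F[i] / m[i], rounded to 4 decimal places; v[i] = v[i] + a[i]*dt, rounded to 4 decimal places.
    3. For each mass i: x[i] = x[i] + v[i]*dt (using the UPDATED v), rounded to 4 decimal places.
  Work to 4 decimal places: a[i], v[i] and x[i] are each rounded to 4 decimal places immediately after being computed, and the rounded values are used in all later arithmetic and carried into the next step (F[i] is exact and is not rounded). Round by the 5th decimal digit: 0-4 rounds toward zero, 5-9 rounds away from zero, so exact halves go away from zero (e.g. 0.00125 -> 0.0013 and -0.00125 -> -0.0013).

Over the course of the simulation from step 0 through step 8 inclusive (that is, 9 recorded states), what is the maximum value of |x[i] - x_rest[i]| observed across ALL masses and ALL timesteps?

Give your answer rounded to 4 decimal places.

Step 0: x=[7.0000 13.0000 17.0000] v=[0.0000 0.0000 0.0000]
Step 1: x=[7.0000 12.6800 17.3200] v=[0.0000 -1.6000 1.6000]
Step 2: x=[6.9488 12.1936 17.8576] v=[-0.2560 -2.4320 2.6880]
Step 3: x=[6.7768 11.7743 18.4490] v=[-0.8602 -2.0966 2.9568]
Step 4: x=[6.4444 11.6233 18.9324] v=[-1.6622 -0.7548 2.4170]
Step 5: x=[5.9806 11.8132 19.2063] v=[-2.3191 0.9494 1.3697]
Step 6: x=[5.4900 12.2528 19.2573] v=[-2.4530 2.1978 0.2552]
Step 7: x=[5.1214 12.7310 19.1476] v=[-1.8428 2.3912 -0.5484]
Step 8: x=[5.0104 13.0184 18.9713] v=[-0.5551 1.4368 -0.8817]
Max displacement = 1.2573

Answer: 1.2573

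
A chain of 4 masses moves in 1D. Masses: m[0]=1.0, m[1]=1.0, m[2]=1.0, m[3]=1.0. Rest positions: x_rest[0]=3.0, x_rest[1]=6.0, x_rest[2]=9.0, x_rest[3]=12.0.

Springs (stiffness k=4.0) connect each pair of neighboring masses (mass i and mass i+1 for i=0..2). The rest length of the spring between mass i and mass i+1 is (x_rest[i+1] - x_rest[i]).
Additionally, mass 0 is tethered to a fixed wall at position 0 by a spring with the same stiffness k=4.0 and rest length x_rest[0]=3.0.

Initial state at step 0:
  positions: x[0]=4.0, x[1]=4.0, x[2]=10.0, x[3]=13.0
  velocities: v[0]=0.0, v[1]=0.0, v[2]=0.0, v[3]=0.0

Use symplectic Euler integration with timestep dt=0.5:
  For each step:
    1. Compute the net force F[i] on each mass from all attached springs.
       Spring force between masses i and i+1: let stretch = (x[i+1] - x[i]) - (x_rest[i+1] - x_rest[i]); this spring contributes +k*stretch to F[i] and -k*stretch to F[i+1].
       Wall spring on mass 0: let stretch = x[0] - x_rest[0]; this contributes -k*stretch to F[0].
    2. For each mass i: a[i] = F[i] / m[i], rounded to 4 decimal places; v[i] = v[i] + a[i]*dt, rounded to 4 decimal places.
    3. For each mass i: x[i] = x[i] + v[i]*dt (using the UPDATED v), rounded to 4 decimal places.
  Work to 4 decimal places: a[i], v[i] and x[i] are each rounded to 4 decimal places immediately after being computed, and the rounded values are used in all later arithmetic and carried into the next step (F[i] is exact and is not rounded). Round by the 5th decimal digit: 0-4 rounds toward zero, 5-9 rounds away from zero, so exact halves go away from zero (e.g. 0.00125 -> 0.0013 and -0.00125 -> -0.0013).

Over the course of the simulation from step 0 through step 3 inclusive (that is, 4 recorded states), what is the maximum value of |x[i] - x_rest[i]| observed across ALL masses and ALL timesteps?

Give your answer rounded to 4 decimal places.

Step 0: x=[4.0000 4.0000 10.0000 13.0000] v=[0.0000 0.0000 0.0000 0.0000]
Step 1: x=[0.0000 10.0000 7.0000 13.0000] v=[-8.0000 12.0000 -6.0000 0.0000]
Step 2: x=[6.0000 3.0000 13.0000 10.0000] v=[12.0000 -14.0000 12.0000 -6.0000]
Step 3: x=[3.0000 9.0000 6.0000 13.0000] v=[-6.0000 12.0000 -14.0000 6.0000]
Max displacement = 4.0000

Answer: 4.0000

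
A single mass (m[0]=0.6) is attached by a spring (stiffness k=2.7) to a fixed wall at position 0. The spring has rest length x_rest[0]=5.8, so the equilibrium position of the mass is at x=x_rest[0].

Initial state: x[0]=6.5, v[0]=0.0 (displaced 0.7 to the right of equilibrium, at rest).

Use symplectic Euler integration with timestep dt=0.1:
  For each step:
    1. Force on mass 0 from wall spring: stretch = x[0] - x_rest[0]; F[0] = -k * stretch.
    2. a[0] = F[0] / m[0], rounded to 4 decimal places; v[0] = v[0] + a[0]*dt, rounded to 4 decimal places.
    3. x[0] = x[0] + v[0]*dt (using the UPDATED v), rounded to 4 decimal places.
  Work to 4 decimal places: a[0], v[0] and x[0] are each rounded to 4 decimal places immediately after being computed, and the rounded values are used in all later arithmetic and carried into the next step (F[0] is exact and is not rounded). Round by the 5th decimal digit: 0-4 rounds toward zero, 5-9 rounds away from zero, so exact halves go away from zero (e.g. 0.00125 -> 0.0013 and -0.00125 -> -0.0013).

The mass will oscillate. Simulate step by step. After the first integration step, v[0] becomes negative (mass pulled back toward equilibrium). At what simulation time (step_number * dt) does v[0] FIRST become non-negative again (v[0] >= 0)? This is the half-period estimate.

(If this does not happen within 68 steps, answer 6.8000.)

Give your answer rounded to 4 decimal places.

Step 0: x=[6.5000] v=[0.0000]
Step 1: x=[6.4685] v=[-0.3150]
Step 2: x=[6.4069] v=[-0.6158]
Step 3: x=[6.3180] v=[-0.8889]
Step 4: x=[6.2058] v=[-1.1220]
Step 5: x=[6.0753] v=[-1.3046]
Step 6: x=[5.9325] v=[-1.4285]
Step 7: x=[5.7837] v=[-1.4881]
Step 8: x=[5.6356] v=[-1.4808]
Step 9: x=[5.4949] v=[-1.4068]
Step 10: x=[5.3680] v=[-1.2695]
Step 11: x=[5.2605] v=[-1.0751]
Step 12: x=[5.1773] v=[-0.8323]
Step 13: x=[5.1221] v=[-0.5521]
Step 14: x=[5.0974] v=[-0.2470]
Step 15: x=[5.1043] v=[0.0692]
First v>=0 after going negative at step 15, time=1.5000

Answer: 1.5000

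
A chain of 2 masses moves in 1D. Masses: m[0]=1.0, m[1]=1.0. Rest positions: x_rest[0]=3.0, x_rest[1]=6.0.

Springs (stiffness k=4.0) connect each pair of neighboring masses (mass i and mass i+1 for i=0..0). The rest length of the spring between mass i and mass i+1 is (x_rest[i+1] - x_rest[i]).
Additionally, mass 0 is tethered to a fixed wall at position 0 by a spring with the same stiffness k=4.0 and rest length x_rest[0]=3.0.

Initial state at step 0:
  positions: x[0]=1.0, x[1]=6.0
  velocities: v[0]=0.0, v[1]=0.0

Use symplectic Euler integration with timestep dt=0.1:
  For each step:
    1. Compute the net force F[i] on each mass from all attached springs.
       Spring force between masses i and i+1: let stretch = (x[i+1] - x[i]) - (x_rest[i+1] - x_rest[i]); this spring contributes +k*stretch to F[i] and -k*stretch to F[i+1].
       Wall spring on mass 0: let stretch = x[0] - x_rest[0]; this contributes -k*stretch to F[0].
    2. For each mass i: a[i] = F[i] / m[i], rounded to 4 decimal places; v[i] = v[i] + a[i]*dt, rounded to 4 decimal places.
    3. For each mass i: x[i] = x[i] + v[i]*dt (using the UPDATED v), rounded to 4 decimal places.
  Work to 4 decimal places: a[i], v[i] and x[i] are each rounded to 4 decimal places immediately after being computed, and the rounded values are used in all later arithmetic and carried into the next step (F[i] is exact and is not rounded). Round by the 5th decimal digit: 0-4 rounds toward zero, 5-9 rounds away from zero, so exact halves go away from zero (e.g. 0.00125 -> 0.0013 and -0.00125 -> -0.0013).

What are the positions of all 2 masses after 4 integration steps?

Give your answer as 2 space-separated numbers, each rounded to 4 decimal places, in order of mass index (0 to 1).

Step 0: x=[1.0000 6.0000] v=[0.0000 0.0000]
Step 1: x=[1.1600 5.9200] v=[1.6000 -0.8000]
Step 2: x=[1.4640 5.7696] v=[3.0400 -1.5040]
Step 3: x=[1.8817 5.5670] v=[4.1766 -2.0262]
Step 4: x=[2.3715 5.3370] v=[4.8980 -2.3003]

Answer: 2.3715 5.3370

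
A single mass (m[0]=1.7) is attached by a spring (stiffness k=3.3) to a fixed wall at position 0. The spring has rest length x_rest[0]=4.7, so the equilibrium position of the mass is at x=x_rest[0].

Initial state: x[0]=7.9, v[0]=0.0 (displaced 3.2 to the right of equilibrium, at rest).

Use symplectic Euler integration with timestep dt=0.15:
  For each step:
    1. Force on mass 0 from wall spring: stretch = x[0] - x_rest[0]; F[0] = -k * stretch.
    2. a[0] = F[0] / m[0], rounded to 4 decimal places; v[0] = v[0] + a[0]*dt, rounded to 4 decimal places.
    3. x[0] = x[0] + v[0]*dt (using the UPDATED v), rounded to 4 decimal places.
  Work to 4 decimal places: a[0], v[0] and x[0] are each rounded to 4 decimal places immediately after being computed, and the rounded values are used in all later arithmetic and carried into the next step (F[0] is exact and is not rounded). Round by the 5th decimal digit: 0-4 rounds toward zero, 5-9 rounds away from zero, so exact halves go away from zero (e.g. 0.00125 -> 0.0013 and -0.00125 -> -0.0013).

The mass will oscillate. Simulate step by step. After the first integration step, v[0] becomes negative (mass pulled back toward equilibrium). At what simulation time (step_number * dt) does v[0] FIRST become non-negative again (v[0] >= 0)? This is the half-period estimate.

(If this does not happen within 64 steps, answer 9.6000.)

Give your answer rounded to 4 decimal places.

Step 0: x=[7.9000] v=[0.0000]
Step 1: x=[7.7602] v=[-0.9318]
Step 2: x=[7.4868] v=[-1.8229]
Step 3: x=[7.0916] v=[-2.6344]
Step 4: x=[6.5920] v=[-3.3308]
Step 5: x=[6.0097] v=[-3.8817]
Step 6: x=[5.3702] v=[-4.2631]
Step 7: x=[4.7015] v=[-4.4583]
Step 8: x=[4.0327] v=[-4.4587]
Step 9: x=[3.3930] v=[-4.2644]
Step 10: x=[2.8104] v=[-3.8838]
Step 11: x=[2.3104] v=[-3.3336]
Step 12: x=[1.9147] v=[-2.6378]
Step 13: x=[1.6407] v=[-1.8268]
Step 14: x=[1.5003] v=[-0.9360]
Step 15: x=[1.4997] v=[-0.0043]
Step 16: x=[1.6388] v=[0.9275]
First v>=0 after going negative at step 16, time=2.4000

Answer: 2.4000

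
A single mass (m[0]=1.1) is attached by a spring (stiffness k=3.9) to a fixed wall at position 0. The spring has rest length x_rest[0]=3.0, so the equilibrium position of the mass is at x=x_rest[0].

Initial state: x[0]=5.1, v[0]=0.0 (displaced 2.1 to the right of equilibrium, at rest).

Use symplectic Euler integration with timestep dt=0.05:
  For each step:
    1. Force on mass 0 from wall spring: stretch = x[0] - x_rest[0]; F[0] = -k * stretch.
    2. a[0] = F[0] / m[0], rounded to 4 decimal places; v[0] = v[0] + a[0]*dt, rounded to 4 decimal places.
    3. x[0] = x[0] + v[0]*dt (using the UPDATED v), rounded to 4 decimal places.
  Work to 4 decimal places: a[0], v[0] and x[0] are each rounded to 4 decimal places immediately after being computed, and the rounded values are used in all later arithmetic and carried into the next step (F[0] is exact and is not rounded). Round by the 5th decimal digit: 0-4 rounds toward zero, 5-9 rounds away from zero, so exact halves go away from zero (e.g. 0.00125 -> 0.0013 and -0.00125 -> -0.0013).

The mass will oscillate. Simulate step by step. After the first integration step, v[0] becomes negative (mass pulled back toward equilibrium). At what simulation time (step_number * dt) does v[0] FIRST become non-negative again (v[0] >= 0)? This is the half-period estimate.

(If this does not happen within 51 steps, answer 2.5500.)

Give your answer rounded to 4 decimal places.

Step 0: x=[5.1000] v=[0.0000]
Step 1: x=[5.0814] v=[-0.3723]
Step 2: x=[5.0443] v=[-0.7413]
Step 3: x=[4.9891] v=[-1.1037]
Step 4: x=[4.9163] v=[-1.4563]
Step 5: x=[4.8265] v=[-1.7960]
Step 6: x=[4.7205] v=[-2.1198]
Step 7: x=[4.5993] v=[-2.4248]
Step 8: x=[4.4639] v=[-2.7083]
Step 9: x=[4.3155] v=[-2.9678]
Step 10: x=[4.1555] v=[-3.2010]
Step 11: x=[3.9852] v=[-3.4058]
Step 12: x=[3.8062] v=[-3.5805]
Step 13: x=[3.6200] v=[-3.7234]
Step 14: x=[3.4283] v=[-3.8333]
Step 15: x=[3.2328] v=[-3.9092]
Step 16: x=[3.0353] v=[-3.9505]
Step 17: x=[2.8375] v=[-3.9568]
Step 18: x=[2.6411] v=[-3.9280]
Step 19: x=[2.4479] v=[-3.8644]
Step 20: x=[2.2596] v=[-3.7665]
Step 21: x=[2.0778] v=[-3.6352]
Step 22: x=[1.9042] v=[-3.4717]
Step 23: x=[1.7403] v=[-3.2774]
Step 24: x=[1.5876] v=[-3.0541]
Step 25: x=[1.4474] v=[-2.8037]
Step 26: x=[1.3210] v=[-2.5285]
Step 27: x=[1.2095] v=[-2.2309]
Step 28: x=[1.1138] v=[-1.9135]
Step 29: x=[1.0348] v=[-1.5791]
Step 30: x=[0.9733] v=[-1.2307]
Step 31: x=[0.9297] v=[-0.8714]
Step 32: x=[0.9045] v=[-0.5044]
Step 33: x=[0.8979] v=[-0.1329]
Step 34: x=[0.9099] v=[0.2397]
First v>=0 after going negative at step 34, time=1.7000

Answer: 1.7000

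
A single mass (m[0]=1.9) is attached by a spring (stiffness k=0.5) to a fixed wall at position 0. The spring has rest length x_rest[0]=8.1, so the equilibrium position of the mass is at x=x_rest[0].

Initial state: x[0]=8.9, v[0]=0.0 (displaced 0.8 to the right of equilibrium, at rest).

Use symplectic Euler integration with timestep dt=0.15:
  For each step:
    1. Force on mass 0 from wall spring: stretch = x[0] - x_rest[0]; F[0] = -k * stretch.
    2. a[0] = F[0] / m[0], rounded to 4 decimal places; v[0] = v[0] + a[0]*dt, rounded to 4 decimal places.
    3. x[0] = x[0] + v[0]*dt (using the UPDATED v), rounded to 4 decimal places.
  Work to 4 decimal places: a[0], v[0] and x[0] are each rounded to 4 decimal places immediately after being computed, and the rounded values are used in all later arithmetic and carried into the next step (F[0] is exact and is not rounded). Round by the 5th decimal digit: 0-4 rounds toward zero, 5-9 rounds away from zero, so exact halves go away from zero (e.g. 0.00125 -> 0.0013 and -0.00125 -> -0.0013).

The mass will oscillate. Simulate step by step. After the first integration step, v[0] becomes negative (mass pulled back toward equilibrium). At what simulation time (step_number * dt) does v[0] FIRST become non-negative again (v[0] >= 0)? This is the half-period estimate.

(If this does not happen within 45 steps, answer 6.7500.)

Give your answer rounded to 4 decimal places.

Step 0: x=[8.9000] v=[0.0000]
Step 1: x=[8.8953] v=[-0.0316]
Step 2: x=[8.8859] v=[-0.0630]
Step 3: x=[8.8718] v=[-0.0940]
Step 4: x=[8.8531] v=[-0.1245]
Step 5: x=[8.8300] v=[-0.1542]
Step 6: x=[8.8026] v=[-0.1830]
Step 7: x=[8.7710] v=[-0.2107]
Step 8: x=[8.7354] v=[-0.2372]
Step 9: x=[8.6961] v=[-0.2623]
Step 10: x=[8.6532] v=[-0.2858]
Step 11: x=[8.6071] v=[-0.3076]
Step 12: x=[8.5580] v=[-0.3276]
Step 13: x=[8.5061] v=[-0.3457]
Step 14: x=[8.4518] v=[-0.3617]
Step 15: x=[8.3955] v=[-0.3756]
Step 16: x=[8.3374] v=[-0.3873]
Step 17: x=[8.2779] v=[-0.3967]
Step 18: x=[8.2173] v=[-0.4037]
Step 19: x=[8.1561] v=[-0.4083]
Step 20: x=[8.0945] v=[-0.4105]
Step 21: x=[8.0330] v=[-0.4103]
Step 22: x=[7.9718] v=[-0.4077]
Step 23: x=[7.9114] v=[-0.4026]
Step 24: x=[7.8521] v=[-0.3952]
Step 25: x=[7.7943] v=[-0.3854]
Step 26: x=[7.7383] v=[-0.3733]
Step 27: x=[7.6845] v=[-0.3590]
Step 28: x=[7.6331] v=[-0.3426]
Step 29: x=[7.5845] v=[-0.3242]
Step 30: x=[7.5389] v=[-0.3038]
Step 31: x=[7.4967] v=[-0.2816]
Step 32: x=[7.4580] v=[-0.2578]
Step 33: x=[7.4231] v=[-0.2325]
Step 34: x=[7.3922] v=[-0.2058]
Step 35: x=[7.3655] v=[-0.1779]
Step 36: x=[7.3432] v=[-0.1489]
Step 37: x=[7.3254] v=[-0.1190]
Step 38: x=[7.3121] v=[-0.0884]
Step 39: x=[7.3035] v=[-0.0573]
Step 40: x=[7.2996] v=[-0.0259]
Step 41: x=[7.3005] v=[0.0057]
First v>=0 after going negative at step 41, time=6.1500

Answer: 6.1500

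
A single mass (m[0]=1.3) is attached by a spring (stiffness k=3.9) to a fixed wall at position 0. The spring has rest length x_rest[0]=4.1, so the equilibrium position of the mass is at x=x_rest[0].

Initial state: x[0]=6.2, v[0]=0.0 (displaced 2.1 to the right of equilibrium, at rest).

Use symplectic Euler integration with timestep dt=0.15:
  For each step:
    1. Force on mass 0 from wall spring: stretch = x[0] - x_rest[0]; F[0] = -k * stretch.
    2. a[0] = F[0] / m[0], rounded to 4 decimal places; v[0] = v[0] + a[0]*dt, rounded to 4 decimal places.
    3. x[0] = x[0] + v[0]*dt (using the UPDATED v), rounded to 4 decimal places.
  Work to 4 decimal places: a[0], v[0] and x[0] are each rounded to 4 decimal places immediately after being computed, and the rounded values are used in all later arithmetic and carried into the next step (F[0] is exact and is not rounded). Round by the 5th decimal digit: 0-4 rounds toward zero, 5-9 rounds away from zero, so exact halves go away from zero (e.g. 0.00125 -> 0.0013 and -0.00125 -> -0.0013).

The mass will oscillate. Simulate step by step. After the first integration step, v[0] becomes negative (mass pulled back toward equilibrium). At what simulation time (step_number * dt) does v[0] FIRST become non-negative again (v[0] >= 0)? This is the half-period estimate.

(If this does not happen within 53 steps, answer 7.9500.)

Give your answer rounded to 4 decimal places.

Step 0: x=[6.2000] v=[0.0000]
Step 1: x=[6.0583] v=[-0.9450]
Step 2: x=[5.7844] v=[-1.8262]
Step 3: x=[5.3968] v=[-2.5842]
Step 4: x=[4.9216] v=[-3.1678]
Step 5: x=[4.3910] v=[-3.5375]
Step 6: x=[3.8407] v=[-3.6685]
Step 7: x=[3.3079] v=[-3.5518]
Step 8: x=[2.8286] v=[-3.1954]
Step 9: x=[2.4351] v=[-2.6233]
Step 10: x=[2.1540] v=[-1.8741]
Step 11: x=[2.0042] v=[-0.9984]
Step 12: x=[1.9959] v=[-0.0553]
Step 13: x=[2.1296] v=[0.8915]
First v>=0 after going negative at step 13, time=1.9500

Answer: 1.9500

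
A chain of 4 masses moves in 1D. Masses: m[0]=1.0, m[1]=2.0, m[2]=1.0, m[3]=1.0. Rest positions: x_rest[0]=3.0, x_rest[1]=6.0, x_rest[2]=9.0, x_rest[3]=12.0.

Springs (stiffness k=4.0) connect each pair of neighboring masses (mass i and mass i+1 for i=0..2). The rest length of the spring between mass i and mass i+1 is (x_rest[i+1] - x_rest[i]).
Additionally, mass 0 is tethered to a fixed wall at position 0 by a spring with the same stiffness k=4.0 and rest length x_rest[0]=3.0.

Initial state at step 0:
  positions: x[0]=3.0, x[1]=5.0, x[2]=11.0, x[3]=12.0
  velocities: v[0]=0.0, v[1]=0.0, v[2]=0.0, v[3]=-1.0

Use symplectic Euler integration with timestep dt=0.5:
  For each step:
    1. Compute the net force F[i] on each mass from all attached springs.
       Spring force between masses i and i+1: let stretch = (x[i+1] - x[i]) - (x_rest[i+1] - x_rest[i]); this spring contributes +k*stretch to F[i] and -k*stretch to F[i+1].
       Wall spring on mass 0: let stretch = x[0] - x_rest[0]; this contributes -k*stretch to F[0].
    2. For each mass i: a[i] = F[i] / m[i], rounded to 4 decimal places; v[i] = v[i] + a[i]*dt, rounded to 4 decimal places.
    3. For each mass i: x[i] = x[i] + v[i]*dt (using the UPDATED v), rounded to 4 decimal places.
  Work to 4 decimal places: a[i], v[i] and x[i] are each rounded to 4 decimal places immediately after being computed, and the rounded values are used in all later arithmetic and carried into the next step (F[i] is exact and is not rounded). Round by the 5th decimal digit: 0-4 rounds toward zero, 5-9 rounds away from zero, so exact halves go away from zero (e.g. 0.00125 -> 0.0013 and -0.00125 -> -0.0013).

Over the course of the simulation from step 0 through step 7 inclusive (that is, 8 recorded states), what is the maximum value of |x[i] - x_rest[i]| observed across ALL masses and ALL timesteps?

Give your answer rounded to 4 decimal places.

Step 0: x=[3.0000 5.0000 11.0000 12.0000] v=[0.0000 0.0000 0.0000 -1.0000]
Step 1: x=[2.0000 7.0000 6.0000 13.5000] v=[-2.0000 4.0000 -10.0000 3.0000]
Step 2: x=[4.0000 6.0000 9.5000 10.5000] v=[4.0000 -2.0000 7.0000 -6.0000]
Step 3: x=[4.0000 5.7500 10.5000 9.5000] v=[0.0000 -0.5000 2.0000 -2.0000]
Step 4: x=[1.7500 7.0000 5.7500 12.5000] v=[-4.5000 2.5000 -9.5000 6.0000]
Step 5: x=[3.0000 5.0000 9.0000 11.7500] v=[2.5000 -4.0000 6.5000 -1.5000]
Step 6: x=[3.2500 4.0000 11.0000 11.2500] v=[0.5000 -2.0000 4.0000 -1.0000]
Step 7: x=[1.0000 6.1250 6.2500 13.5000] v=[-4.5000 4.2500 -9.5000 4.5000]
Max displacement = 3.2500

Answer: 3.2500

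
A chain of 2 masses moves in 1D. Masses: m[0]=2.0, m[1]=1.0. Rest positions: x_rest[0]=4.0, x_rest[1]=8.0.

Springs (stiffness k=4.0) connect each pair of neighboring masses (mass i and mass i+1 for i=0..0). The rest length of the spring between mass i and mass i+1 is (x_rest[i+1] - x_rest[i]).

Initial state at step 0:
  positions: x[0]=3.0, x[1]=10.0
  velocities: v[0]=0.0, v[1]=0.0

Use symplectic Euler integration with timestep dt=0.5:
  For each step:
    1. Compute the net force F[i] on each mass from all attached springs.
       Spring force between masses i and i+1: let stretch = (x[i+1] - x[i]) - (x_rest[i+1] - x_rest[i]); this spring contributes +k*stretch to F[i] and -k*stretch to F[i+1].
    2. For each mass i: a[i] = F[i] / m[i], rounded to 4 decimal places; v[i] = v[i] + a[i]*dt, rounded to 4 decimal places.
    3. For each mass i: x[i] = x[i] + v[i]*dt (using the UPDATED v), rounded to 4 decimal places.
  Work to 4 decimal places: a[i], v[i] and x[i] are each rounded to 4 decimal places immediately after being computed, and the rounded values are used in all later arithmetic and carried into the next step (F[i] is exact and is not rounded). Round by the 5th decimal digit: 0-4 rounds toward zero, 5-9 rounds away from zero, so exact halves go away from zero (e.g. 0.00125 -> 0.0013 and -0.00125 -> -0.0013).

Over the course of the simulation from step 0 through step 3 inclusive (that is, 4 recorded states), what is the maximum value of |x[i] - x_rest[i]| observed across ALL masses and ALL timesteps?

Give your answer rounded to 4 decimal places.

Step 0: x=[3.0000 10.0000] v=[0.0000 0.0000]
Step 1: x=[4.5000 7.0000] v=[3.0000 -6.0000]
Step 2: x=[5.2500 5.5000] v=[1.5000 -3.0000]
Step 3: x=[4.1250 7.7500] v=[-2.2500 4.5000]
Max displacement = 2.5000

Answer: 2.5000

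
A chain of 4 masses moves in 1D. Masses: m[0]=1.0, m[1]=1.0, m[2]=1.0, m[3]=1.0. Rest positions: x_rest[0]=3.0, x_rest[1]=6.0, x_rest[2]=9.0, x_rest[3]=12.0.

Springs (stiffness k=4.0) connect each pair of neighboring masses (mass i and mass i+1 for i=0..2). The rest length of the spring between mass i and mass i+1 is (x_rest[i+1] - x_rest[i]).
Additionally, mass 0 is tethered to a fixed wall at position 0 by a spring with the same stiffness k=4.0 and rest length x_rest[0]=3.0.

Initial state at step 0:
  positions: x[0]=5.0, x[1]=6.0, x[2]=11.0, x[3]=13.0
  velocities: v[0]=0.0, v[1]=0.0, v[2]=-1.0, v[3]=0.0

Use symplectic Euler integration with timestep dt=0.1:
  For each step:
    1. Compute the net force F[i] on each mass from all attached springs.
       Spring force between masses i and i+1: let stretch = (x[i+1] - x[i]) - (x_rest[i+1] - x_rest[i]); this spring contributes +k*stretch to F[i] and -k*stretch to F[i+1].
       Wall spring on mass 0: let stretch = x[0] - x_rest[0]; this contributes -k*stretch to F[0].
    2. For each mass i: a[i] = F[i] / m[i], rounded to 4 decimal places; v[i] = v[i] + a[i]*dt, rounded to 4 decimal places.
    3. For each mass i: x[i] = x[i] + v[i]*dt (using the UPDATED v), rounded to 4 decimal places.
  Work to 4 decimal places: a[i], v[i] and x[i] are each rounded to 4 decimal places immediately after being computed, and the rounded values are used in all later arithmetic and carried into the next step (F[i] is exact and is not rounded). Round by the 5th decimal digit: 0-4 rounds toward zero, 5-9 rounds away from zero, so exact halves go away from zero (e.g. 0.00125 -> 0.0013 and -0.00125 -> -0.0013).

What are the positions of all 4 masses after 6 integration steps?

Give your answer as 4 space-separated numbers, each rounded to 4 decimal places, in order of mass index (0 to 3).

Answer: 2.7813 7.8367 9.1387 13.3513

Derivation:
Step 0: x=[5.0000 6.0000 11.0000 13.0000] v=[0.0000 0.0000 -1.0000 0.0000]
Step 1: x=[4.8400 6.1600 10.7800 13.0400] v=[-1.6000 1.6000 -2.2000 0.4000]
Step 2: x=[4.5392 6.4520 10.4656 13.1096] v=[-3.0080 2.9200 -3.1440 0.6960]
Step 3: x=[4.1333 6.8280 10.0964 13.1934] v=[-4.0586 3.7603 -3.6918 0.8384]
Step 4: x=[3.6699 7.2270 9.7204 13.2734] v=[-4.6340 3.9898 -3.7604 0.7996]
Step 5: x=[3.2020 7.5834 9.3867 13.3312] v=[-4.6791 3.5643 -3.3366 0.5784]
Step 6: x=[2.7813 7.8367 9.1387 13.3513] v=[-4.2073 2.5331 -2.4801 0.2006]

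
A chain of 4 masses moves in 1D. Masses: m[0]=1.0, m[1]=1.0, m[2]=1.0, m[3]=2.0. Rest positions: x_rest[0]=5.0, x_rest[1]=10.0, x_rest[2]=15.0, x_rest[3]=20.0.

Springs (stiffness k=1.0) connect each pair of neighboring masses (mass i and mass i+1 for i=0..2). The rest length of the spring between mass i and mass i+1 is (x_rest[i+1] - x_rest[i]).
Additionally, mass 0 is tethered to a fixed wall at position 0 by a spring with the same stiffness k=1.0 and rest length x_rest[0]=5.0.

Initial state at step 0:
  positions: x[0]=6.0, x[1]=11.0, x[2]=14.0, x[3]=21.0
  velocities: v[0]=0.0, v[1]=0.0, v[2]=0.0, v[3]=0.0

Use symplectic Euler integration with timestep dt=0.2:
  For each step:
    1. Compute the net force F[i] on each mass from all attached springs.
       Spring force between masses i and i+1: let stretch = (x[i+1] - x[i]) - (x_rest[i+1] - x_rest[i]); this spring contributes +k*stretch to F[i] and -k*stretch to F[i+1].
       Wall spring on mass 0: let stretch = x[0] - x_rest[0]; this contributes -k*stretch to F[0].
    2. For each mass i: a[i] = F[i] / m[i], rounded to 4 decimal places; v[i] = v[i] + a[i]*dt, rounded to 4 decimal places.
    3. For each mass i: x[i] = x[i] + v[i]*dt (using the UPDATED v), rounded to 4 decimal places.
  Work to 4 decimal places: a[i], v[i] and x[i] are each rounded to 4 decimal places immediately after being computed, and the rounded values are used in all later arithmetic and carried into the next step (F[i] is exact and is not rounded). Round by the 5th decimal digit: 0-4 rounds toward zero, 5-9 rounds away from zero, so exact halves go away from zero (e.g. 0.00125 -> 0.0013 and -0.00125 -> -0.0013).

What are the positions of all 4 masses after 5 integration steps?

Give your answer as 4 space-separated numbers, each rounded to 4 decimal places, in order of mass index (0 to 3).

Step 0: x=[6.0000 11.0000 14.0000 21.0000] v=[0.0000 0.0000 0.0000 0.0000]
Step 1: x=[5.9600 10.9200 14.1600 20.9600] v=[-0.2000 -0.4000 0.8000 -0.2000]
Step 2: x=[5.8800 10.7712 14.4624 20.8840] v=[-0.4000 -0.7440 1.5120 -0.3800]
Step 3: x=[5.7604 10.5744 14.8740 20.7796] v=[-0.5978 -0.9840 2.0581 -0.5222]
Step 4: x=[5.6030 10.3570 15.3499 20.6570] v=[-0.7871 -1.0869 2.3793 -0.6128]
Step 5: x=[5.4116 10.1492 15.8383 20.5283] v=[-0.9569 -1.0391 2.4421 -0.6435]

Answer: 5.4116 10.1492 15.8383 20.5283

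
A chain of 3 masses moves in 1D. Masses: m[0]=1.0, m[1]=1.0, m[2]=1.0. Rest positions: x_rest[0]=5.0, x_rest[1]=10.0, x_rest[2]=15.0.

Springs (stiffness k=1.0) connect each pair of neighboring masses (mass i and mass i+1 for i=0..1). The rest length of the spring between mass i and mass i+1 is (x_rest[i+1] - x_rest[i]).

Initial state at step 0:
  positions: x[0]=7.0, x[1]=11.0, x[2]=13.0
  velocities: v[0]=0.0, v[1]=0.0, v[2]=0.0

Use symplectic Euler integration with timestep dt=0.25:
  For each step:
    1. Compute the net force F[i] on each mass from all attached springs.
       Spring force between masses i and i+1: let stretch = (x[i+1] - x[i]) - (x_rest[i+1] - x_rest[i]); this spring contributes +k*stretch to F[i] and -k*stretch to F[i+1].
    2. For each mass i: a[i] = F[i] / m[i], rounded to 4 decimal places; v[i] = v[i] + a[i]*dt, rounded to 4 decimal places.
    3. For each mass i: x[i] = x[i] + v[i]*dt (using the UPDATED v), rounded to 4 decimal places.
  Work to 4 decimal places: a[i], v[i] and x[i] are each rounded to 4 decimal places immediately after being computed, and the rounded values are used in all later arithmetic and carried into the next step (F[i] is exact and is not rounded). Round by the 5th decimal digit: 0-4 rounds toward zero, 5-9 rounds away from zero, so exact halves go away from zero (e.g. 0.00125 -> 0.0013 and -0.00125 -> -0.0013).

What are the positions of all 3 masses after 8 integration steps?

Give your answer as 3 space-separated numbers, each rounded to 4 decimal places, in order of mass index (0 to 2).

Answer: 4.5507 9.7579 16.6916

Derivation:
Step 0: x=[7.0000 11.0000 13.0000] v=[0.0000 0.0000 0.0000]
Step 1: x=[6.9375 10.8750 13.1875] v=[-0.2500 -0.5000 0.7500]
Step 2: x=[6.8086 10.6484 13.5430] v=[-0.5156 -0.9063 1.4219]
Step 3: x=[6.6072 10.3628 14.0301] v=[-0.8057 -1.1426 1.9483]
Step 4: x=[6.3280 10.0716 14.6005] v=[-1.1168 -1.1647 2.2815]
Step 5: x=[5.9703 9.8295 15.2003] v=[-1.4309 -0.9684 2.3993]
Step 6: x=[5.5413 9.6819 15.7770] v=[-1.7161 -0.5905 2.3066]
Step 7: x=[5.0586 9.6564 16.2852] v=[-1.9310 -0.1019 2.0328]
Step 8: x=[4.5507 9.7579 16.6916] v=[-2.0316 0.4059 1.6256]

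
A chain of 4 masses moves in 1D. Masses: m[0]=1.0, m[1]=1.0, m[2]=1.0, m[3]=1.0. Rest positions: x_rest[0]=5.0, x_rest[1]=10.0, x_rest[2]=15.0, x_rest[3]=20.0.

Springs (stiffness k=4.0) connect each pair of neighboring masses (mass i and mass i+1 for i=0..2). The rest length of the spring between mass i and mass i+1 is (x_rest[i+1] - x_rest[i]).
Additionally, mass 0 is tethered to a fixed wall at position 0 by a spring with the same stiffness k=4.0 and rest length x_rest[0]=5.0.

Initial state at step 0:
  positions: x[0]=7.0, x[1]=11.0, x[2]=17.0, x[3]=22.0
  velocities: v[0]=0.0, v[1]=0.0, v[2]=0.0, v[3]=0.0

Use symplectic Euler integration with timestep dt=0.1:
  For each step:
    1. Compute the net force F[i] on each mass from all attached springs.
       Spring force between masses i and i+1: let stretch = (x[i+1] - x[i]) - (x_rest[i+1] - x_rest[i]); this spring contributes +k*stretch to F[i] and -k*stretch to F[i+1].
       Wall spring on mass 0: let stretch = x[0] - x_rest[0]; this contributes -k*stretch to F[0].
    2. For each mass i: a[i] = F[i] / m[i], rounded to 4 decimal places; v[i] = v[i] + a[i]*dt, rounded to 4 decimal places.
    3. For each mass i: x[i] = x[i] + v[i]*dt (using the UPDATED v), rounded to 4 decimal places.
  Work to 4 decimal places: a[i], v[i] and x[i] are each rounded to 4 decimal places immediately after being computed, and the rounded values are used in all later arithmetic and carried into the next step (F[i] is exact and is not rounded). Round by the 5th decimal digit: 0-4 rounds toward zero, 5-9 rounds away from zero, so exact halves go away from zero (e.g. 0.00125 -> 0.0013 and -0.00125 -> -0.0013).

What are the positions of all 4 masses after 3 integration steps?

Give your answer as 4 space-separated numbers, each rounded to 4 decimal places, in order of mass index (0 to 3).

Step 0: x=[7.0000 11.0000 17.0000 22.0000] v=[0.0000 0.0000 0.0000 0.0000]
Step 1: x=[6.8800 11.0800 16.9600 22.0000] v=[-1.2000 0.8000 -0.4000 0.0000]
Step 2: x=[6.6528 11.2272 16.8864 21.9984] v=[-2.2720 1.4720 -0.7360 -0.0160]
Step 3: x=[6.3425 11.4178 16.7909 21.9923] v=[-3.1034 1.9059 -0.9549 -0.0608]

Answer: 6.3425 11.4178 16.7909 21.9923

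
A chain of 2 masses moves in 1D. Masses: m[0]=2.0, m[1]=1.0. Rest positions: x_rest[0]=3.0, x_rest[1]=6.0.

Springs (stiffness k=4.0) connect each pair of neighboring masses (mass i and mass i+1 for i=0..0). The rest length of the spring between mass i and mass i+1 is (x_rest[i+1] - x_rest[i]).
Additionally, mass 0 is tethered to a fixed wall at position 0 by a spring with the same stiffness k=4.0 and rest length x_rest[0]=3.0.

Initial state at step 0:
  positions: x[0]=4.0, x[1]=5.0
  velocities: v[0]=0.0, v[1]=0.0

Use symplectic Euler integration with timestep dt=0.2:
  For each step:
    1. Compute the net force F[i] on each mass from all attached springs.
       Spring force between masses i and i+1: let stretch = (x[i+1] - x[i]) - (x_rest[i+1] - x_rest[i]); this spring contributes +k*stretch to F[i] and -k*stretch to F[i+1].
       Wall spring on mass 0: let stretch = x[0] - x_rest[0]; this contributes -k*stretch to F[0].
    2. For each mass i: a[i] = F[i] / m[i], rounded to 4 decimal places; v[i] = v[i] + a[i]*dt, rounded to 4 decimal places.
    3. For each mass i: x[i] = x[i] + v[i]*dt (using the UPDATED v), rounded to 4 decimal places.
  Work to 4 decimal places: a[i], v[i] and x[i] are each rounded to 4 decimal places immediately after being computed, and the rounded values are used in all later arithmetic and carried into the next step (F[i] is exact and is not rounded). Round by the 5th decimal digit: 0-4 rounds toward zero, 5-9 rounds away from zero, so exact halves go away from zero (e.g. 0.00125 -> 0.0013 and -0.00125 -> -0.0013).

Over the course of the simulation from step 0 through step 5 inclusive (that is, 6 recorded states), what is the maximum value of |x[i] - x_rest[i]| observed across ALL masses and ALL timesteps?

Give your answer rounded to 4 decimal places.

Step 0: x=[4.0000 5.0000] v=[0.0000 0.0000]
Step 1: x=[3.7600 5.3200] v=[-1.2000 1.6000]
Step 2: x=[3.3440 5.8704] v=[-2.0800 2.7520]
Step 3: x=[2.8626 6.4966] v=[-2.4070 3.1309]
Step 4: x=[2.4429 7.0213] v=[-2.0984 2.6237]
Step 5: x=[2.1941 7.2935] v=[-1.2442 1.3610]
Max displacement = 1.2935

Answer: 1.2935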